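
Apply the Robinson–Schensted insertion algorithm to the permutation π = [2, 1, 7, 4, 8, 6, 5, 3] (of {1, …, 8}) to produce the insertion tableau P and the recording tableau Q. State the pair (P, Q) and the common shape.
P = [1, 3, 5] / [2, 4, 8] / [6] / [7];  Q = [1, 3, 5] / [2, 4, 6] / [7] / [8];  common shape = (3, 3, 1, 1)

Row-insert the values π_1, π_2, … into P one at a time, bumping the leftmost entry strictly greater than the inserted value down to the next row. The recording tableau Q records, in position (i, j), the step at which that cell was added to P.
  Insert 2 (step 1): P = [2];  Q = [1]
  Insert 1 (step 2): P = [1] / [2];  Q = [1] / [2]
  Insert 7 (step 3): P = [1, 7] / [2];  Q = [1, 3] / [2]
  Insert 4 (step 4): P = [1, 4] / [2, 7];  Q = [1, 3] / [2, 4]
  Insert 8 (step 5): P = [1, 4, 8] / [2, 7];  Q = [1, 3, 5] / [2, 4]
  Insert 6 (step 6): P = [1, 4, 6] / [2, 7, 8];  Q = [1, 3, 5] / [2, 4, 6]
  Insert 5 (step 7): P = [1, 4, 5] / [2, 6, 8] / [7];  Q = [1, 3, 5] / [2, 4, 6] / [7]
  Insert 3 (step 8): P = [1, 3, 5] / [2, 4, 8] / [6] / [7];  Q = [1, 3, 5] / [2, 4, 6] / [7] / [8]
Final shape: (3, 3, 1, 1).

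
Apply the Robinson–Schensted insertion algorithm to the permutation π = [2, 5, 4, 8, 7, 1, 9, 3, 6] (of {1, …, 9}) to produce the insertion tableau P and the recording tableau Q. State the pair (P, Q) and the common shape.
P = [1, 3, 6, 9] / [2, 4, 7] / [5, 8];  Q = [1, 2, 4, 7] / [3, 5, 9] / [6, 8];  common shape = (4, 3, 2)

Row-insert the values π_1, π_2, … into P one at a time, bumping the leftmost entry strictly greater than the inserted value down to the next row. The recording tableau Q records, in position (i, j), the step at which that cell was added to P.
  Insert 2 (step 1): P = [2];  Q = [1]
  Insert 5 (step 2): P = [2, 5];  Q = [1, 2]
  Insert 4 (step 3): P = [2, 4] / [5];  Q = [1, 2] / [3]
  Insert 8 (step 4): P = [2, 4, 8] / [5];  Q = [1, 2, 4] / [3]
  Insert 7 (step 5): P = [2, 4, 7] / [5, 8];  Q = [1, 2, 4] / [3, 5]
  Insert 1 (step 6): P = [1, 4, 7] / [2, 8] / [5];  Q = [1, 2, 4] / [3, 5] / [6]
  Insert 9 (step 7): P = [1, 4, 7, 9] / [2, 8] / [5];  Q = [1, 2, 4, 7] / [3, 5] / [6]
  Insert 3 (step 8): P = [1, 3, 7, 9] / [2, 4] / [5, 8];  Q = [1, 2, 4, 7] / [3, 5] / [6, 8]
  Insert 6 (step 9): P = [1, 3, 6, 9] / [2, 4, 7] / [5, 8];  Q = [1, 2, 4, 7] / [3, 5, 9] / [6, 8]
Final shape: (4, 3, 2).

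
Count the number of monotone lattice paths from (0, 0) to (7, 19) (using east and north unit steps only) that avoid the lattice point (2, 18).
Number of paths = 656660

Total paths from (0, 0) to (7, 19): C(26, 7) = 657800. Paths through (2, 18): (paths (0, 0) → (2, 18)) × (paths (2, 18) → (7, 19)) = C(20, 2) · C(6, 5) = 190 · 6 = 1140. Avoidance count = 657800 − 1140 = 656660.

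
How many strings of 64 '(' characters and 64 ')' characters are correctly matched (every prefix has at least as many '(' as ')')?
C_64 = 368479169875816659479009042713546950

These balanced parentheses are counted by the Catalan number C_n = (1/(n + 1)) · C(2n, n). For n = 64: C_64 = (1/65) · C(128, 64) = 23951146041928082866135587776380551750/65 = 368479169875816659479009042713546950.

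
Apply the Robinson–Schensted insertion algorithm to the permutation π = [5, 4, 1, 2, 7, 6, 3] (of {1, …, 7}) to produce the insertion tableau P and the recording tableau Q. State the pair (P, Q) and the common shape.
P = [1, 2, 3] / [4, 6] / [5, 7];  Q = [1, 4, 5] / [2, 6] / [3, 7];  common shape = (3, 2, 2)

Row-insert the values π_1, π_2, … into P one at a time, bumping the leftmost entry strictly greater than the inserted value down to the next row. The recording tableau Q records, in position (i, j), the step at which that cell was added to P.
  Insert 5 (step 1): P = [5];  Q = [1]
  Insert 4 (step 2): P = [4] / [5];  Q = [1] / [2]
  Insert 1 (step 3): P = [1] / [4] / [5];  Q = [1] / [2] / [3]
  Insert 2 (step 4): P = [1, 2] / [4] / [5];  Q = [1, 4] / [2] / [3]
  Insert 7 (step 5): P = [1, 2, 7] / [4] / [5];  Q = [1, 4, 5] / [2] / [3]
  Insert 6 (step 6): P = [1, 2, 6] / [4, 7] / [5];  Q = [1, 4, 5] / [2, 6] / [3]
  Insert 3 (step 7): P = [1, 2, 3] / [4, 6] / [5, 7];  Q = [1, 4, 5] / [2, 6] / [3, 7]
Final shape: (3, 2, 2).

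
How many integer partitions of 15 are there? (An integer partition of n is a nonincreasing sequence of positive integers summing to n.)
p(15) = 176

Compute p(n) via the recurrence p(n, m) = p(n, m−1) + p(n−m, m), where p(n, m) counts partitions of n with all parts ≤ m and p(n) = p(n, n). The base cases are p(0, m) = 1 and p(n, 0) = 0 for n > 0. Filling the table yields p(15) = 176. (Euler's pentagonal recurrence is an alternative.)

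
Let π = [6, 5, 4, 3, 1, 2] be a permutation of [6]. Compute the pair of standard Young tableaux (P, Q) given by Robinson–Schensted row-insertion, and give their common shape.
P = [1, 2] / [3] / [4] / [5] / [6];  Q = [1, 6] / [2] / [3] / [4] / [5];  common shape = (2, 1, 1, 1, 1)

Row-insert the values π_1, π_2, … into P one at a time, bumping the leftmost entry strictly greater than the inserted value down to the next row. The recording tableau Q records, in position (i, j), the step at which that cell was added to P.
  Insert 6 (step 1): P = [6];  Q = [1]
  Insert 5 (step 2): P = [5] / [6];  Q = [1] / [2]
  Insert 4 (step 3): P = [4] / [5] / [6];  Q = [1] / [2] / [3]
  Insert 3 (step 4): P = [3] / [4] / [5] / [6];  Q = [1] / [2] / [3] / [4]
  Insert 1 (step 5): P = [1] / [3] / [4] / [5] / [6];  Q = [1] / [2] / [3] / [4] / [5]
  Insert 2 (step 6): P = [1, 2] / [3] / [4] / [5] / [6];  Q = [1, 6] / [2] / [3] / [4] / [5]
Final shape: (2, 1, 1, 1, 1).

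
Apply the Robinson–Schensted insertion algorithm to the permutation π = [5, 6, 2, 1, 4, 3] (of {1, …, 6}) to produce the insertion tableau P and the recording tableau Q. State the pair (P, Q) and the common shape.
P = [1, 3] / [2, 4] / [5, 6];  Q = [1, 2] / [3, 5] / [4, 6];  common shape = (2, 2, 2)

Row-insert the values π_1, π_2, … into P one at a time, bumping the leftmost entry strictly greater than the inserted value down to the next row. The recording tableau Q records, in position (i, j), the step at which that cell was added to P.
  Insert 5 (step 1): P = [5];  Q = [1]
  Insert 6 (step 2): P = [5, 6];  Q = [1, 2]
  Insert 2 (step 3): P = [2, 6] / [5];  Q = [1, 2] / [3]
  Insert 1 (step 4): P = [1, 6] / [2] / [5];  Q = [1, 2] / [3] / [4]
  Insert 4 (step 5): P = [1, 4] / [2, 6] / [5];  Q = [1, 2] / [3, 5] / [4]
  Insert 3 (step 6): P = [1, 3] / [2, 4] / [5, 6];  Q = [1, 2] / [3, 5] / [4, 6]
Final shape: (2, 2, 2).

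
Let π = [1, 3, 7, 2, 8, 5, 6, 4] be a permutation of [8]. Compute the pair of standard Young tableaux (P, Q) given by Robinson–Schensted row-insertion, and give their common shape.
P = [1, 2, 4, 6] / [3, 5, 8] / [7];  Q = [1, 2, 3, 5] / [4, 6, 7] / [8];  common shape = (4, 3, 1)

Row-insert the values π_1, π_2, … into P one at a time, bumping the leftmost entry strictly greater than the inserted value down to the next row. The recording tableau Q records, in position (i, j), the step at which that cell was added to P.
  Insert 1 (step 1): P = [1];  Q = [1]
  Insert 3 (step 2): P = [1, 3];  Q = [1, 2]
  Insert 7 (step 3): P = [1, 3, 7];  Q = [1, 2, 3]
  Insert 2 (step 4): P = [1, 2, 7] / [3];  Q = [1, 2, 3] / [4]
  Insert 8 (step 5): P = [1, 2, 7, 8] / [3];  Q = [1, 2, 3, 5] / [4]
  Insert 5 (step 6): P = [1, 2, 5, 8] / [3, 7];  Q = [1, 2, 3, 5] / [4, 6]
  Insert 6 (step 7): P = [1, 2, 5, 6] / [3, 7, 8];  Q = [1, 2, 3, 5] / [4, 6, 7]
  Insert 4 (step 8): P = [1, 2, 4, 6] / [3, 5, 8] / [7];  Q = [1, 2, 3, 5] / [4, 6, 7] / [8]
Final shape: (4, 3, 1).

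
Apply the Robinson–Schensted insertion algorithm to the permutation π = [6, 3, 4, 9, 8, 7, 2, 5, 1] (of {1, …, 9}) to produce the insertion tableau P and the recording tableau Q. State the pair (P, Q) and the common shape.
P = [1, 4, 5] / [2, 7] / [3, 8] / [6] / [9];  Q = [1, 3, 4] / [2, 5] / [6, 8] / [7] / [9];  common shape = (3, 2, 2, 1, 1)

Row-insert the values π_1, π_2, … into P one at a time, bumping the leftmost entry strictly greater than the inserted value down to the next row. The recording tableau Q records, in position (i, j), the step at which that cell was added to P.
  Insert 6 (step 1): P = [6];  Q = [1]
  Insert 3 (step 2): P = [3] / [6];  Q = [1] / [2]
  Insert 4 (step 3): P = [3, 4] / [6];  Q = [1, 3] / [2]
  Insert 9 (step 4): P = [3, 4, 9] / [6];  Q = [1, 3, 4] / [2]
  Insert 8 (step 5): P = [3, 4, 8] / [6, 9];  Q = [1, 3, 4] / [2, 5]
  Insert 7 (step 6): P = [3, 4, 7] / [6, 8] / [9];  Q = [1, 3, 4] / [2, 5] / [6]
  Insert 2 (step 7): P = [2, 4, 7] / [3, 8] / [6] / [9];  Q = [1, 3, 4] / [2, 5] / [6] / [7]
  Insert 5 (step 8): P = [2, 4, 5] / [3, 7] / [6, 8] / [9];  Q = [1, 3, 4] / [2, 5] / [6, 8] / [7]
  Insert 1 (step 9): P = [1, 4, 5] / [2, 7] / [3, 8] / [6] / [9];  Q = [1, 3, 4] / [2, 5] / [6, 8] / [7] / [9]
Final shape: (3, 2, 2, 1, 1).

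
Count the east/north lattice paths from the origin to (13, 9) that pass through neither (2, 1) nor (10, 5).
Number of paths = 217544

Inclusion–exclusion. Total paths: C(22, 13) = 497420. Through P₁: C(3, 2)·C(19, 11) = 226746. Through P₂: C(15, 10)·C(7, 3) = 105105. Since P₁ is strictly southwest of P₂, a monotone path through both must visit P₁ then P₂; paths through both = C(3, 2)·C(12, 8)·C(7, 3) = 51975. Avoid both = 497420 − 226746 − 105105 + 51975 = 217544.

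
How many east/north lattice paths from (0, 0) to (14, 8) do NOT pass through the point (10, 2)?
Number of paths = 305910

Total paths from (0, 0) to (14, 8): C(22, 14) = 319770. Paths through (10, 2): (paths (0, 0) → (10, 2)) × (paths (10, 2) → (14, 8)) = C(12, 10) · C(10, 4) = 66 · 210 = 13860. Avoidance count = 319770 − 13860 = 305910.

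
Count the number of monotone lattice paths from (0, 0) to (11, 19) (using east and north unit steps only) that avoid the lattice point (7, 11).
Number of paths = 38874420

Total paths from (0, 0) to (11, 19): C(30, 11) = 54627300. Paths through (7, 11): (paths (0, 0) → (7, 11)) × (paths (7, 11) → (11, 19)) = C(18, 7) · C(12, 4) = 31824 · 495 = 15752880. Avoidance count = 54627300 − 15752880 = 38874420.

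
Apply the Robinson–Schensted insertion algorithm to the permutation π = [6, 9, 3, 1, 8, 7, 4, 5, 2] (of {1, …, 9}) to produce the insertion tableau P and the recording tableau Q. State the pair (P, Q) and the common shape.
P = [1, 2, 5] / [3, 4] / [6, 7] / [8] / [9];  Q = [1, 2, 8] / [3, 5] / [4, 6] / [7] / [9];  common shape = (3, 2, 2, 1, 1)

Row-insert the values π_1, π_2, … into P one at a time, bumping the leftmost entry strictly greater than the inserted value down to the next row. The recording tableau Q records, in position (i, j), the step at which that cell was added to P.
  Insert 6 (step 1): P = [6];  Q = [1]
  Insert 9 (step 2): P = [6, 9];  Q = [1, 2]
  Insert 3 (step 3): P = [3, 9] / [6];  Q = [1, 2] / [3]
  Insert 1 (step 4): P = [1, 9] / [3] / [6];  Q = [1, 2] / [3] / [4]
  Insert 8 (step 5): P = [1, 8] / [3, 9] / [6];  Q = [1, 2] / [3, 5] / [4]
  Insert 7 (step 6): P = [1, 7] / [3, 8] / [6, 9];  Q = [1, 2] / [3, 5] / [4, 6]
  Insert 4 (step 7): P = [1, 4] / [3, 7] / [6, 8] / [9];  Q = [1, 2] / [3, 5] / [4, 6] / [7]
  Insert 5 (step 8): P = [1, 4, 5] / [3, 7] / [6, 8] / [9];  Q = [1, 2, 8] / [3, 5] / [4, 6] / [7]
  Insert 2 (step 9): P = [1, 2, 5] / [3, 4] / [6, 7] / [8] / [9];  Q = [1, 2, 8] / [3, 5] / [4, 6] / [7] / [9]
Final shape: (3, 2, 2, 1, 1).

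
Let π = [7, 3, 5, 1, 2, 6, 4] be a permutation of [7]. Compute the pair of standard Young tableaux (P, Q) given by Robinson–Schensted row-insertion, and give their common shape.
P = [1, 2, 4] / [3, 5, 6] / [7];  Q = [1, 3, 6] / [2, 5, 7] / [4];  common shape = (3, 3, 1)

Row-insert the values π_1, π_2, … into P one at a time, bumping the leftmost entry strictly greater than the inserted value down to the next row. The recording tableau Q records, in position (i, j), the step at which that cell was added to P.
  Insert 7 (step 1): P = [7];  Q = [1]
  Insert 3 (step 2): P = [3] / [7];  Q = [1] / [2]
  Insert 5 (step 3): P = [3, 5] / [7];  Q = [1, 3] / [2]
  Insert 1 (step 4): P = [1, 5] / [3] / [7];  Q = [1, 3] / [2] / [4]
  Insert 2 (step 5): P = [1, 2] / [3, 5] / [7];  Q = [1, 3] / [2, 5] / [4]
  Insert 6 (step 6): P = [1, 2, 6] / [3, 5] / [7];  Q = [1, 3, 6] / [2, 5] / [4]
  Insert 4 (step 7): P = [1, 2, 4] / [3, 5, 6] / [7];  Q = [1, 3, 6] / [2, 5, 7] / [4]
Final shape: (3, 3, 1).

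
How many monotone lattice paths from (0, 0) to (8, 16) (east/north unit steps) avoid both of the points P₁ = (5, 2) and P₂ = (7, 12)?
Number of paths = 476181

Inclusion–exclusion. Total paths: C(24, 8) = 735471. Through P₁: C(7, 5)·C(17, 3) = 14280. Through P₂: C(19, 7)·C(5, 1) = 251940. Since P₁ is strictly southwest of P₂, a monotone path through both must visit P₁ then P₂; paths through both = C(7, 5)·C(12, 2)·C(5, 1) = 6930. Avoid both = 735471 − 14280 − 251940 + 6930 = 476181.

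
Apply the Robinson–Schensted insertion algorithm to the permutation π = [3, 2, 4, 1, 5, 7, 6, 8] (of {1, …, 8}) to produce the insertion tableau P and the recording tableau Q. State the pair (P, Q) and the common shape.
P = [1, 4, 5, 6, 8] / [2, 7] / [3];  Q = [1, 3, 5, 6, 8] / [2, 7] / [4];  common shape = (5, 2, 1)

Row-insert the values π_1, π_2, … into P one at a time, bumping the leftmost entry strictly greater than the inserted value down to the next row. The recording tableau Q records, in position (i, j), the step at which that cell was added to P.
  Insert 3 (step 1): P = [3];  Q = [1]
  Insert 2 (step 2): P = [2] / [3];  Q = [1] / [2]
  Insert 4 (step 3): P = [2, 4] / [3];  Q = [1, 3] / [2]
  Insert 1 (step 4): P = [1, 4] / [2] / [3];  Q = [1, 3] / [2] / [4]
  Insert 5 (step 5): P = [1, 4, 5] / [2] / [3];  Q = [1, 3, 5] / [2] / [4]
  Insert 7 (step 6): P = [1, 4, 5, 7] / [2] / [3];  Q = [1, 3, 5, 6] / [2] / [4]
  Insert 6 (step 7): P = [1, 4, 5, 6] / [2, 7] / [3];  Q = [1, 3, 5, 6] / [2, 7] / [4]
  Insert 8 (step 8): P = [1, 4, 5, 6, 8] / [2, 7] / [3];  Q = [1, 3, 5, 6, 8] / [2, 7] / [4]
Final shape: (5, 2, 1).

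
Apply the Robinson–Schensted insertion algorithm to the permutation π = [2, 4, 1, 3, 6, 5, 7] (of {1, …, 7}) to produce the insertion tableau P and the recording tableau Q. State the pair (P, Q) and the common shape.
P = [1, 3, 5, 7] / [2, 4, 6];  Q = [1, 2, 5, 7] / [3, 4, 6];  common shape = (4, 3)

Row-insert the values π_1, π_2, … into P one at a time, bumping the leftmost entry strictly greater than the inserted value down to the next row. The recording tableau Q records, in position (i, j), the step at which that cell was added to P.
  Insert 2 (step 1): P = [2];  Q = [1]
  Insert 4 (step 2): P = [2, 4];  Q = [1, 2]
  Insert 1 (step 3): P = [1, 4] / [2];  Q = [1, 2] / [3]
  Insert 3 (step 4): P = [1, 3] / [2, 4];  Q = [1, 2] / [3, 4]
  Insert 6 (step 5): P = [1, 3, 6] / [2, 4];  Q = [1, 2, 5] / [3, 4]
  Insert 5 (step 6): P = [1, 3, 5] / [2, 4, 6];  Q = [1, 2, 5] / [3, 4, 6]
  Insert 7 (step 7): P = [1, 3, 5, 7] / [2, 4, 6];  Q = [1, 2, 5, 7] / [3, 4, 6]
Final shape: (4, 3).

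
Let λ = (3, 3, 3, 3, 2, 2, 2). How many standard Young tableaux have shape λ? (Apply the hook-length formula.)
# SYT of shape (3, 3, 3, 3, 2, 2, 2) = 364650

Hook-length formula: f^λ = n! / Π hook(c), product over all cells c of the Young diagram. For λ = (3, 3, 3, 3, 2, 2, 2), n = 18 boxes. Hook lengths by row (left-to-right, top-to-bottom): [9, 8, 4]; [8, 7, 3]; [7, 6, 2]; [6, 5, 1]; [4, 3]; [3, 2]; [2, 1]. Product of hooks = 17557585920. So f^λ = 18! / 17557585920 = 6402373705728000 / 17557585920 = 364650.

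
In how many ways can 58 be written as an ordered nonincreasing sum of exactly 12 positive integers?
p(58, 12 parts) = 56297

Partitions of n into exactly k parts are in bijection with partitions of n − k into at most k parts (subtract 1 from each part). So p(58, exactly 12) = p(46, parts ≤ 12). Computing via the recurrence p(m, j) = p(m, j−1) + p(m−j, j) gives 56297.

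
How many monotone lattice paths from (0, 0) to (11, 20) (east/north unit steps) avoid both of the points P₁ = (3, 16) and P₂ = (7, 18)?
Number of paths = 77200185

Inclusion–exclusion. Total paths: C(31, 11) = 84672315. Through P₁: C(19, 3)·C(12, 8) = 479655. Through P₂: C(25, 7)·C(6, 4) = 7210500. Since P₁ is strictly southwest of P₂, a monotone path through both must visit P₁ then P₂; paths through both = C(19, 3)·C(6, 4)·C(6, 4) = 218025. Avoid both = 84672315 − 479655 − 7210500 + 218025 = 77200185.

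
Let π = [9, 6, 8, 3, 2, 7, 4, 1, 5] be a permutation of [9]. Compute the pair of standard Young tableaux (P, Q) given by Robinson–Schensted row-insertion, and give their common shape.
P = [1, 4, 5] / [2, 7] / [3, 8] / [6] / [9];  Q = [1, 3, 9] / [2, 6] / [4, 7] / [5] / [8];  common shape = (3, 2, 2, 1, 1)

Row-insert the values π_1, π_2, … into P one at a time, bumping the leftmost entry strictly greater than the inserted value down to the next row. The recording tableau Q records, in position (i, j), the step at which that cell was added to P.
  Insert 9 (step 1): P = [9];  Q = [1]
  Insert 6 (step 2): P = [6] / [9];  Q = [1] / [2]
  Insert 8 (step 3): P = [6, 8] / [9];  Q = [1, 3] / [2]
  Insert 3 (step 4): P = [3, 8] / [6] / [9];  Q = [1, 3] / [2] / [4]
  Insert 2 (step 5): P = [2, 8] / [3] / [6] / [9];  Q = [1, 3] / [2] / [4] / [5]
  Insert 7 (step 6): P = [2, 7] / [3, 8] / [6] / [9];  Q = [1, 3] / [2, 6] / [4] / [5]
  Insert 4 (step 7): P = [2, 4] / [3, 7] / [6, 8] / [9];  Q = [1, 3] / [2, 6] / [4, 7] / [5]
  Insert 1 (step 8): P = [1, 4] / [2, 7] / [3, 8] / [6] / [9];  Q = [1, 3] / [2, 6] / [4, 7] / [5] / [8]
  Insert 5 (step 9): P = [1, 4, 5] / [2, 7] / [3, 8] / [6] / [9];  Q = [1, 3, 9] / [2, 6] / [4, 7] / [5] / [8]
Final shape: (3, 2, 2, 1, 1).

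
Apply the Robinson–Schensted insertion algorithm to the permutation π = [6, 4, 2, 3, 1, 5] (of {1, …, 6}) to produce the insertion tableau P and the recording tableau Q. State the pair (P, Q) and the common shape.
P = [1, 3, 5] / [2] / [4] / [6];  Q = [1, 4, 6] / [2] / [3] / [5];  common shape = (3, 1, 1, 1)

Row-insert the values π_1, π_2, … into P one at a time, bumping the leftmost entry strictly greater than the inserted value down to the next row. The recording tableau Q records, in position (i, j), the step at which that cell was added to P.
  Insert 6 (step 1): P = [6];  Q = [1]
  Insert 4 (step 2): P = [4] / [6];  Q = [1] / [2]
  Insert 2 (step 3): P = [2] / [4] / [6];  Q = [1] / [2] / [3]
  Insert 3 (step 4): P = [2, 3] / [4] / [6];  Q = [1, 4] / [2] / [3]
  Insert 1 (step 5): P = [1, 3] / [2] / [4] / [6];  Q = [1, 4] / [2] / [3] / [5]
  Insert 5 (step 6): P = [1, 3, 5] / [2] / [4] / [6];  Q = [1, 4, 6] / [2] / [3] / [5]
Final shape: (3, 1, 1, 1).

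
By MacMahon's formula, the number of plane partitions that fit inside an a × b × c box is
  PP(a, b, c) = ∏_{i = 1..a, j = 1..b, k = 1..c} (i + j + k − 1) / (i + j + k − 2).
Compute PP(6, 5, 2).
PP(6, 5, 2) = 60984

Evaluate the triple product over i = 1..6, j = 1..5, k = 1..2. The factors are (2/1) · (3/2) · (3/2) · (4/3) · (4/3) · (5/4) · (5/4) · (6/5) · … (60 factors total). The numerators and denominators telescope so the product is an integer; carrying out the multiplication exactly gives PP(6, 5, 2) = 60984.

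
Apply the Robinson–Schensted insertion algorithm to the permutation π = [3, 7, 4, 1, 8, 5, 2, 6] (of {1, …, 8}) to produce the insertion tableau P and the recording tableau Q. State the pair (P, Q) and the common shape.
P = [1, 2, 5, 6] / [3, 4] / [7, 8];  Q = [1, 2, 5, 8] / [3, 6] / [4, 7];  common shape = (4, 2, 2)

Row-insert the values π_1, π_2, … into P one at a time, bumping the leftmost entry strictly greater than the inserted value down to the next row. The recording tableau Q records, in position (i, j), the step at which that cell was added to P.
  Insert 3 (step 1): P = [3];  Q = [1]
  Insert 7 (step 2): P = [3, 7];  Q = [1, 2]
  Insert 4 (step 3): P = [3, 4] / [7];  Q = [1, 2] / [3]
  Insert 1 (step 4): P = [1, 4] / [3] / [7];  Q = [1, 2] / [3] / [4]
  Insert 8 (step 5): P = [1, 4, 8] / [3] / [7];  Q = [1, 2, 5] / [3] / [4]
  Insert 5 (step 6): P = [1, 4, 5] / [3, 8] / [7];  Q = [1, 2, 5] / [3, 6] / [4]
  Insert 2 (step 7): P = [1, 2, 5] / [3, 4] / [7, 8];  Q = [1, 2, 5] / [3, 6] / [4, 7]
  Insert 6 (step 8): P = [1, 2, 5, 6] / [3, 4] / [7, 8];  Q = [1, 2, 5, 8] / [3, 6] / [4, 7]
Final shape: (4, 2, 2).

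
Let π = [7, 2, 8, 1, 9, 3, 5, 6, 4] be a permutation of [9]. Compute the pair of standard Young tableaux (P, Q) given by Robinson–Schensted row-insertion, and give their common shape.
P = [1, 3, 4, 6] / [2, 5, 9] / [7, 8];  Q = [1, 3, 5, 8] / [2, 6, 7] / [4, 9];  common shape = (4, 3, 2)

Row-insert the values π_1, π_2, … into P one at a time, bumping the leftmost entry strictly greater than the inserted value down to the next row. The recording tableau Q records, in position (i, j), the step at which that cell was added to P.
  Insert 7 (step 1): P = [7];  Q = [1]
  Insert 2 (step 2): P = [2] / [7];  Q = [1] / [2]
  Insert 8 (step 3): P = [2, 8] / [7];  Q = [1, 3] / [2]
  Insert 1 (step 4): P = [1, 8] / [2] / [7];  Q = [1, 3] / [2] / [4]
  Insert 9 (step 5): P = [1, 8, 9] / [2] / [7];  Q = [1, 3, 5] / [2] / [4]
  Insert 3 (step 6): P = [1, 3, 9] / [2, 8] / [7];  Q = [1, 3, 5] / [2, 6] / [4]
  Insert 5 (step 7): P = [1, 3, 5] / [2, 8, 9] / [7];  Q = [1, 3, 5] / [2, 6, 7] / [4]
  Insert 6 (step 8): P = [1, 3, 5, 6] / [2, 8, 9] / [7];  Q = [1, 3, 5, 8] / [2, 6, 7] / [4]
  Insert 4 (step 9): P = [1, 3, 4, 6] / [2, 5, 9] / [7, 8];  Q = [1, 3, 5, 8] / [2, 6, 7] / [4, 9]
Final shape: (4, 3, 2).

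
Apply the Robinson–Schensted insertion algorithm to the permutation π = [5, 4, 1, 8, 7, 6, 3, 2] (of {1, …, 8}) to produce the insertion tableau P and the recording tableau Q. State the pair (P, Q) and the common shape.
P = [1, 2] / [3, 6] / [4, 7] / [5] / [8];  Q = [1, 4] / [2, 5] / [3, 6] / [7] / [8];  common shape = (2, 2, 2, 1, 1)

Row-insert the values π_1, π_2, … into P one at a time, bumping the leftmost entry strictly greater than the inserted value down to the next row. The recording tableau Q records, in position (i, j), the step at which that cell was added to P.
  Insert 5 (step 1): P = [5];  Q = [1]
  Insert 4 (step 2): P = [4] / [5];  Q = [1] / [2]
  Insert 1 (step 3): P = [1] / [4] / [5];  Q = [1] / [2] / [3]
  Insert 8 (step 4): P = [1, 8] / [4] / [5];  Q = [1, 4] / [2] / [3]
  Insert 7 (step 5): P = [1, 7] / [4, 8] / [5];  Q = [1, 4] / [2, 5] / [3]
  Insert 6 (step 6): P = [1, 6] / [4, 7] / [5, 8];  Q = [1, 4] / [2, 5] / [3, 6]
  Insert 3 (step 7): P = [1, 3] / [4, 6] / [5, 7] / [8];  Q = [1, 4] / [2, 5] / [3, 6] / [7]
  Insert 2 (step 8): P = [1, 2] / [3, 6] / [4, 7] / [5] / [8];  Q = [1, 4] / [2, 5] / [3, 6] / [7] / [8]
Final shape: (2, 2, 2, 1, 1).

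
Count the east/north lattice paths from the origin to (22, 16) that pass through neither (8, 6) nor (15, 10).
Number of paths = 12441669342

Inclusion–exclusion. Total paths: C(38, 22) = 22239974430. Through P₁: C(14, 8)·C(24, 14) = 5889651768. Through P₂: C(25, 15)·C(13, 7) = 5609192160. Since P₁ is strictly southwest of P₂, a monotone path through both must visit P₁ then P₂; paths through both = C(14, 8)·C(11, 7)·C(13, 7) = 1700538840. Avoid both = 22239974430 − 5889651768 − 5609192160 + 1700538840 = 12441669342.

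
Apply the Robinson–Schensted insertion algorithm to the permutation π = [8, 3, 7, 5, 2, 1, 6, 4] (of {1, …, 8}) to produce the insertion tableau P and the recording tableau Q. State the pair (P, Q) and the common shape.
P = [1, 4, 6] / [2, 5] / [3] / [7] / [8];  Q = [1, 3, 7] / [2, 8] / [4] / [5] / [6];  common shape = (3, 2, 1, 1, 1)

Row-insert the values π_1, π_2, … into P one at a time, bumping the leftmost entry strictly greater than the inserted value down to the next row. The recording tableau Q records, in position (i, j), the step at which that cell was added to P.
  Insert 8 (step 1): P = [8];  Q = [1]
  Insert 3 (step 2): P = [3] / [8];  Q = [1] / [2]
  Insert 7 (step 3): P = [3, 7] / [8];  Q = [1, 3] / [2]
  Insert 5 (step 4): P = [3, 5] / [7] / [8];  Q = [1, 3] / [2] / [4]
  Insert 2 (step 5): P = [2, 5] / [3] / [7] / [8];  Q = [1, 3] / [2] / [4] / [5]
  Insert 1 (step 6): P = [1, 5] / [2] / [3] / [7] / [8];  Q = [1, 3] / [2] / [4] / [5] / [6]
  Insert 6 (step 7): P = [1, 5, 6] / [2] / [3] / [7] / [8];  Q = [1, 3, 7] / [2] / [4] / [5] / [6]
  Insert 4 (step 8): P = [1, 4, 6] / [2, 5] / [3] / [7] / [8];  Q = [1, 3, 7] / [2, 8] / [4] / [5] / [6]
Final shape: (3, 2, 1, 1, 1).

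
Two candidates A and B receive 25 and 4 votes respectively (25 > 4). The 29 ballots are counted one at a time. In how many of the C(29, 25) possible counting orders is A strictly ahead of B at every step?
Strict-lead orderings = 17199

Total orderings of the 29 votes with 25 for A: C(29, 25) = 23751. By the Bertrand ballot formula (Cycle Lemma / reflection principle), the number of orderings in which A is strictly ahead of B throughout is (p − q)/(p + q) · C(p + q, p) = (25 − 4)/(25 + 4) · 23751 = 17199.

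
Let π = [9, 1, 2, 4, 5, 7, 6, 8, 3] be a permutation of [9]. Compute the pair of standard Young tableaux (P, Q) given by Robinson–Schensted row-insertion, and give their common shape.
P = [1, 2, 3, 5, 6, 8] / [4] / [7] / [9];  Q = [1, 3, 4, 5, 6, 8] / [2] / [7] / [9];  common shape = (6, 1, 1, 1)

Row-insert the values π_1, π_2, … into P one at a time, bumping the leftmost entry strictly greater than the inserted value down to the next row. The recording tableau Q records, in position (i, j), the step at which that cell was added to P.
  Insert 9 (step 1): P = [9];  Q = [1]
  Insert 1 (step 2): P = [1] / [9];  Q = [1] / [2]
  Insert 2 (step 3): P = [1, 2] / [9];  Q = [1, 3] / [2]
  Insert 4 (step 4): P = [1, 2, 4] / [9];  Q = [1, 3, 4] / [2]
  Insert 5 (step 5): P = [1, 2, 4, 5] / [9];  Q = [1, 3, 4, 5] / [2]
  Insert 7 (step 6): P = [1, 2, 4, 5, 7] / [9];  Q = [1, 3, 4, 5, 6] / [2]
  Insert 6 (step 7): P = [1, 2, 4, 5, 6] / [7] / [9];  Q = [1, 3, 4, 5, 6] / [2] / [7]
  Insert 8 (step 8): P = [1, 2, 4, 5, 6, 8] / [7] / [9];  Q = [1, 3, 4, 5, 6, 8] / [2] / [7]
  Insert 3 (step 9): P = [1, 2, 3, 5, 6, 8] / [4] / [7] / [9];  Q = [1, 3, 4, 5, 6, 8] / [2] / [7] / [9]
Final shape: (6, 1, 1, 1).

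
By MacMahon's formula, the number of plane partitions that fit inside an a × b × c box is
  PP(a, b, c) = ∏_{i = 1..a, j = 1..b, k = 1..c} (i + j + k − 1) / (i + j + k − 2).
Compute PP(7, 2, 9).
PP(7, 2, 9) = 27810640

Evaluate the triple product over i = 1..7, j = 1..2, k = 1..9. The factors are (2/1) · (3/2) · (4/3) · (5/4) · (6/5) · (7/6) · (8/7) · (9/8) · … (126 factors total). The numerators and denominators telescope so the product is an integer; carrying out the multiplication exactly gives PP(7, 2, 9) = 27810640.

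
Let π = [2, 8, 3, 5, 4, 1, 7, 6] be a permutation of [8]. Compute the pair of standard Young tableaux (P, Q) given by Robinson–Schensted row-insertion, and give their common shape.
P = [1, 3, 4, 6] / [2, 7] / [5] / [8];  Q = [1, 2, 4, 7] / [3, 8] / [5] / [6];  common shape = (4, 2, 1, 1)

Row-insert the values π_1, π_2, … into P one at a time, bumping the leftmost entry strictly greater than the inserted value down to the next row. The recording tableau Q records, in position (i, j), the step at which that cell was added to P.
  Insert 2 (step 1): P = [2];  Q = [1]
  Insert 8 (step 2): P = [2, 8];  Q = [1, 2]
  Insert 3 (step 3): P = [2, 3] / [8];  Q = [1, 2] / [3]
  Insert 5 (step 4): P = [2, 3, 5] / [8];  Q = [1, 2, 4] / [3]
  Insert 4 (step 5): P = [2, 3, 4] / [5] / [8];  Q = [1, 2, 4] / [3] / [5]
  Insert 1 (step 6): P = [1, 3, 4] / [2] / [5] / [8];  Q = [1, 2, 4] / [3] / [5] / [6]
  Insert 7 (step 7): P = [1, 3, 4, 7] / [2] / [5] / [8];  Q = [1, 2, 4, 7] / [3] / [5] / [6]
  Insert 6 (step 8): P = [1, 3, 4, 6] / [2, 7] / [5] / [8];  Q = [1, 2, 4, 7] / [3, 8] / [5] / [6]
Final shape: (4, 2, 1, 1).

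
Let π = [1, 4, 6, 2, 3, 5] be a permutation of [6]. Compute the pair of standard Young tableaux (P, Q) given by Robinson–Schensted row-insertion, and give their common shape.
P = [1, 2, 3, 5] / [4, 6];  Q = [1, 2, 3, 6] / [4, 5];  common shape = (4, 2)

Row-insert the values π_1, π_2, … into P one at a time, bumping the leftmost entry strictly greater than the inserted value down to the next row. The recording tableau Q records, in position (i, j), the step at which that cell was added to P.
  Insert 1 (step 1): P = [1];  Q = [1]
  Insert 4 (step 2): P = [1, 4];  Q = [1, 2]
  Insert 6 (step 3): P = [1, 4, 6];  Q = [1, 2, 3]
  Insert 2 (step 4): P = [1, 2, 6] / [4];  Q = [1, 2, 3] / [4]
  Insert 3 (step 5): P = [1, 2, 3] / [4, 6];  Q = [1, 2, 3] / [4, 5]
  Insert 5 (step 6): P = [1, 2, 3, 5] / [4, 6];  Q = [1, 2, 3, 6] / [4, 5]
Final shape: (4, 2).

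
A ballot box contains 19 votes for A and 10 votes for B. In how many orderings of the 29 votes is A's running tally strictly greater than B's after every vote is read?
Strict-lead orderings = 6216210

Total orderings of the 29 votes with 19 for A: C(29, 19) = 20030010. By the Bertrand ballot formula (Cycle Lemma / reflection principle), the number of orderings in which A is strictly ahead of B throughout is (p − q)/(p + q) · C(p + q, p) = (19 − 10)/(19 + 10) · 20030010 = 6216210.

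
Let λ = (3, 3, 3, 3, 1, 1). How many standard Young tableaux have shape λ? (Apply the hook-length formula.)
# SYT of shape (3, 3, 3, 3, 1, 1) = 9009

Hook-length formula: f^λ = n! / Π hook(c), product over all cells c of the Young diagram. For λ = (3, 3, 3, 3, 1, 1), n = 14 boxes. Hook lengths by row (left-to-right, top-to-bottom): [8, 5, 4]; [7, 4, 3]; [6, 3, 2]; [5, 2, 1]; [2]; [1]. Product of hooks = 9676800. So f^λ = 14! / 9676800 = 87178291200 / 9676800 = 9009.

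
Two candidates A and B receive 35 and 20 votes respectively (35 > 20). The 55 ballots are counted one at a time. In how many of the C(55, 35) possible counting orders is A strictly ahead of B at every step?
Strict-lead orderings = 137737442716965

Total orderings of the 55 votes with 35 for A: C(55, 35) = 505037289962205. By the Bertrand ballot formula (Cycle Lemma / reflection principle), the number of orderings in which A is strictly ahead of B throughout is (p − q)/(p + q) · C(p + q, p) = (35 − 20)/(35 + 20) · 505037289962205 = 137737442716965.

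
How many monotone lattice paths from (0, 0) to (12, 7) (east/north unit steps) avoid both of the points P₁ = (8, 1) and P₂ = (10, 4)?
Number of paths = 39388

Inclusion–exclusion. Total paths: C(19, 12) = 50388. Through P₁: C(9, 8)·C(10, 4) = 1890. Through P₂: C(14, 10)·C(5, 2) = 10010. Since P₁ is strictly southwest of P₂, a monotone path through both must visit P₁ then P₂; paths through both = C(9, 8)·C(5, 2)·C(5, 2) = 900. Avoid both = 50388 − 1890 − 10010 + 900 = 39388.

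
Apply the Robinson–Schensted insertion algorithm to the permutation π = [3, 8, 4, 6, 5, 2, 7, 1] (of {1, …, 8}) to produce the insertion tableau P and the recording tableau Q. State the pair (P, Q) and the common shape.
P = [1, 4, 5, 7] / [2] / [3] / [6] / [8];  Q = [1, 2, 4, 7] / [3] / [5] / [6] / [8];  common shape = (4, 1, 1, 1, 1)

Row-insert the values π_1, π_2, … into P one at a time, bumping the leftmost entry strictly greater than the inserted value down to the next row. The recording tableau Q records, in position (i, j), the step at which that cell was added to P.
  Insert 3 (step 1): P = [3];  Q = [1]
  Insert 8 (step 2): P = [3, 8];  Q = [1, 2]
  Insert 4 (step 3): P = [3, 4] / [8];  Q = [1, 2] / [3]
  Insert 6 (step 4): P = [3, 4, 6] / [8];  Q = [1, 2, 4] / [3]
  Insert 5 (step 5): P = [3, 4, 5] / [6] / [8];  Q = [1, 2, 4] / [3] / [5]
  Insert 2 (step 6): P = [2, 4, 5] / [3] / [6] / [8];  Q = [1, 2, 4] / [3] / [5] / [6]
  Insert 7 (step 7): P = [2, 4, 5, 7] / [3] / [6] / [8];  Q = [1, 2, 4, 7] / [3] / [5] / [6]
  Insert 1 (step 8): P = [1, 4, 5, 7] / [2] / [3] / [6] / [8];  Q = [1, 2, 4, 7] / [3] / [5] / [6] / [8]
Final shape: (4, 1, 1, 1, 1).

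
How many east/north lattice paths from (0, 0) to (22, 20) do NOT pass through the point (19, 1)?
Number of paths = 513791576620

Total paths from (0, 0) to (22, 20): C(42, 22) = 513791607420. Paths through (19, 1): (paths (0, 0) → (19, 1)) × (paths (19, 1) → (22, 20)) = C(20, 19) · C(22, 3) = 20 · 1540 = 30800. Avoidance count = 513791607420 − 30800 = 513791576620.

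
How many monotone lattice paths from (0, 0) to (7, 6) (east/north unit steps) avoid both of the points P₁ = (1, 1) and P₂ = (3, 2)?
Number of paths = 512

Inclusion–exclusion. Total paths: C(13, 7) = 1716. Through P₁: C(2, 1)·C(11, 6) = 924. Through P₂: C(5, 3)·C(8, 4) = 700. Since P₁ is strictly southwest of P₂, a monotone path through both must visit P₁ then P₂; paths through both = C(2, 1)·C(3, 2)·C(8, 4) = 420. Avoid both = 1716 − 924 − 700 + 420 = 512.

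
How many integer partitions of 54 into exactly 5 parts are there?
p(54, 5 parts) = 3507

Partitions of n into exactly k parts are in bijection with partitions of n − k into at most k parts (subtract 1 from each part). So p(54, exactly 5) = p(49, parts ≤ 5). Computing via the recurrence p(m, j) = p(m, j−1) + p(m−j, j) gives 3507.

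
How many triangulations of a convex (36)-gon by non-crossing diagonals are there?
C_34 = 812944042149730764

These polygon triangulations are counted by the Catalan number C_n = (1/(n + 1)) · C(2n, n). For n = 34: C_34 = (1/35) · C(68, 34) = 28453041475240576740/35 = 812944042149730764.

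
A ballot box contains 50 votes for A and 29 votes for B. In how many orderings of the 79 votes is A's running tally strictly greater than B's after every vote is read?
Strict-lead orderings = 884333844454032544572

Total orderings of the 79 votes with 50 for A: C(79, 50) = 3326779700565170048628. By the Bertrand ballot formula (Cycle Lemma / reflection principle), the number of orderings in which A is strictly ahead of B throughout is (p − q)/(p + q) · C(p + q, p) = (50 − 29)/(50 + 29) · 3326779700565170048628 = 884333844454032544572.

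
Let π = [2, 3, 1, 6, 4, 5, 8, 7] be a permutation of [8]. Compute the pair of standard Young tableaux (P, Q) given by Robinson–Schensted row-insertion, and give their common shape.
P = [1, 3, 4, 5, 7] / [2, 6, 8];  Q = [1, 2, 4, 6, 7] / [3, 5, 8];  common shape = (5, 3)

Row-insert the values π_1, π_2, … into P one at a time, bumping the leftmost entry strictly greater than the inserted value down to the next row. The recording tableau Q records, in position (i, j), the step at which that cell was added to P.
  Insert 2 (step 1): P = [2];  Q = [1]
  Insert 3 (step 2): P = [2, 3];  Q = [1, 2]
  Insert 1 (step 3): P = [1, 3] / [2];  Q = [1, 2] / [3]
  Insert 6 (step 4): P = [1, 3, 6] / [2];  Q = [1, 2, 4] / [3]
  Insert 4 (step 5): P = [1, 3, 4] / [2, 6];  Q = [1, 2, 4] / [3, 5]
  Insert 5 (step 6): P = [1, 3, 4, 5] / [2, 6];  Q = [1, 2, 4, 6] / [3, 5]
  Insert 8 (step 7): P = [1, 3, 4, 5, 8] / [2, 6];  Q = [1, 2, 4, 6, 7] / [3, 5]
  Insert 7 (step 8): P = [1, 3, 4, 5, 7] / [2, 6, 8];  Q = [1, 2, 4, 6, 7] / [3, 5, 8]
Final shape: (5, 3).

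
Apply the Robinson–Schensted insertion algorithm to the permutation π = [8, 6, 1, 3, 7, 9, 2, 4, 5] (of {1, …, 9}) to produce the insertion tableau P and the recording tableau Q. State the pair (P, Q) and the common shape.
P = [1, 2, 4, 5] / [3, 7, 9] / [6] / [8];  Q = [1, 4, 5, 6] / [2, 8, 9] / [3] / [7];  common shape = (4, 3, 1, 1)

Row-insert the values π_1, π_2, … into P one at a time, bumping the leftmost entry strictly greater than the inserted value down to the next row. The recording tableau Q records, in position (i, j), the step at which that cell was added to P.
  Insert 8 (step 1): P = [8];  Q = [1]
  Insert 6 (step 2): P = [6] / [8];  Q = [1] / [2]
  Insert 1 (step 3): P = [1] / [6] / [8];  Q = [1] / [2] / [3]
  Insert 3 (step 4): P = [1, 3] / [6] / [8];  Q = [1, 4] / [2] / [3]
  Insert 7 (step 5): P = [1, 3, 7] / [6] / [8];  Q = [1, 4, 5] / [2] / [3]
  Insert 9 (step 6): P = [1, 3, 7, 9] / [6] / [8];  Q = [1, 4, 5, 6] / [2] / [3]
  Insert 2 (step 7): P = [1, 2, 7, 9] / [3] / [6] / [8];  Q = [1, 4, 5, 6] / [2] / [3] / [7]
  Insert 4 (step 8): P = [1, 2, 4, 9] / [3, 7] / [6] / [8];  Q = [1, 4, 5, 6] / [2, 8] / [3] / [7]
  Insert 5 (step 9): P = [1, 2, 4, 5] / [3, 7, 9] / [6] / [8];  Q = [1, 4, 5, 6] / [2, 8, 9] / [3] / [7]
Final shape: (4, 3, 1, 1).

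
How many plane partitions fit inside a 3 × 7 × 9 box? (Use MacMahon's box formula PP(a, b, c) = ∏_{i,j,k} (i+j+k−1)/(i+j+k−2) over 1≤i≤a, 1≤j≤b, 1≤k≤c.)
PP(3, 7, 9) = 24584605760

Evaluate the triple product over i = 1..3, j = 1..7, k = 1..9. The factors are (2/1) · (3/2) · (4/3) · (5/4) · (6/5) · (7/6) · (8/7) · (9/8) · … (189 factors total). The numerators and denominators telescope so the product is an integer; carrying out the multiplication exactly gives PP(3, 7, 9) = 24584605760.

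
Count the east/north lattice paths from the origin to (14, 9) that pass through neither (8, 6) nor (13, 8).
Number of paths = 284084

Inclusion–exclusion. Total paths: C(23, 14) = 817190. Through P₁: C(14, 8)·C(9, 6) = 252252. Through P₂: C(21, 13)·C(2, 1) = 406980. Since P₁ is strictly southwest of P₂, a monotone path through both must visit P₁ then P₂; paths through both = C(14, 8)·C(7, 5)·C(2, 1) = 126126. Avoid both = 817190 − 252252 − 406980 + 126126 = 284084.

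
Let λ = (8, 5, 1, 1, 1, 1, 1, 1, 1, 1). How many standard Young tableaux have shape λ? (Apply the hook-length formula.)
# SYT of shape (8, 5, 1, 1, 1, 1, 1, 1, 1, 1) = 23700600

Hook-length formula: f^λ = n! / Π hook(c), product over all cells c of the Young diagram. For λ = (8, 5, 1, 1, 1, 1, 1, 1, 1, 1), n = 21 boxes. Hook lengths by row (left-to-right, top-to-bottom): [17, 8, 7, 6, 5, 3, 2, 1]; [13, 4, 3, 2, 1]; [8]; [7]; [6]; [5]; [4]; [3]; [2]; [1]. Product of hooks = 2155681382400. So f^λ = 21! / 2155681382400 = 51090942171709440000 / 2155681382400 = 23700600.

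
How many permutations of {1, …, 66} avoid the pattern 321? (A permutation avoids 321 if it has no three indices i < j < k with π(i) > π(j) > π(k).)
C_66 = 5632681584560312734993915705849145100

These 321-avoiding permutations are counted by the Catalan number C_n = (1/(n + 1)) · C(2n, n). For n = 66: C_66 = (1/67) · C(132, 66) = 377389666165540953244592352291892721700/67 = 5632681584560312734993915705849145100.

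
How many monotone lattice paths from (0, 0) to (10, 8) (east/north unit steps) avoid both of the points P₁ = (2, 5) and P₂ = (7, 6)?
Number of paths = 24393

Inclusion–exclusion. Total paths: C(18, 10) = 43758. Through P₁: C(7, 2)·C(11, 8) = 3465. Through P₂: C(13, 7)·C(5, 3) = 17160. Since P₁ is strictly southwest of P₂, a monotone path through both must visit P₁ then P₂; paths through both = C(7, 2)·C(6, 5)·C(5, 3) = 1260. Avoid both = 43758 − 3465 − 17160 + 1260 = 24393.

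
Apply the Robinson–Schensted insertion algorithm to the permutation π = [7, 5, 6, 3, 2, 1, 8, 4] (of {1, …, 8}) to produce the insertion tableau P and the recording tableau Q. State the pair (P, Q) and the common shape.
P = [1, 4, 8] / [2, 6] / [3] / [5] / [7];  Q = [1, 3, 7] / [2, 8] / [4] / [5] / [6];  common shape = (3, 2, 1, 1, 1)

Row-insert the values π_1, π_2, … into P one at a time, bumping the leftmost entry strictly greater than the inserted value down to the next row. The recording tableau Q records, in position (i, j), the step at which that cell was added to P.
  Insert 7 (step 1): P = [7];  Q = [1]
  Insert 5 (step 2): P = [5] / [7];  Q = [1] / [2]
  Insert 6 (step 3): P = [5, 6] / [7];  Q = [1, 3] / [2]
  Insert 3 (step 4): P = [3, 6] / [5] / [7];  Q = [1, 3] / [2] / [4]
  Insert 2 (step 5): P = [2, 6] / [3] / [5] / [7];  Q = [1, 3] / [2] / [4] / [5]
  Insert 1 (step 6): P = [1, 6] / [2] / [3] / [5] / [7];  Q = [1, 3] / [2] / [4] / [5] / [6]
  Insert 8 (step 7): P = [1, 6, 8] / [2] / [3] / [5] / [7];  Q = [1, 3, 7] / [2] / [4] / [5] / [6]
  Insert 4 (step 8): P = [1, 4, 8] / [2, 6] / [3] / [5] / [7];  Q = [1, 3, 7] / [2, 8] / [4] / [5] / [6]
Final shape: (3, 2, 1, 1, 1).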